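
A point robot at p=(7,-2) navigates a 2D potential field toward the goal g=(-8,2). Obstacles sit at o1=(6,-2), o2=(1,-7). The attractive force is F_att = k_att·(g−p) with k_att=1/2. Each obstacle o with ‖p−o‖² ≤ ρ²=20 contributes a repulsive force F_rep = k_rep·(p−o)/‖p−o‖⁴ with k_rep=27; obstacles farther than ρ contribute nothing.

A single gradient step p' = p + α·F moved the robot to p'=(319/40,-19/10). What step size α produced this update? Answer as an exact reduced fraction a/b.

F_att = 1/2·(g−p) = 1/2·(-15,4) = (-7.5000,2.0000)
o1: d²=1 ≤ ρ²=20; F_rep = 27·(1,0)/1² = (27.0000,0.0000)
o2: d²=61 > ρ²=20 → inactive
F = F_att + ΣF_rep = (19.5000,2.0000)
Δp = p'−p = (0.9750,0.1000); α = Δx/Fx = (39/40) / (39/2) = 1/20
check: Δy/Fy = (1/10) / (2) = 1/20 ✓

α = 1/20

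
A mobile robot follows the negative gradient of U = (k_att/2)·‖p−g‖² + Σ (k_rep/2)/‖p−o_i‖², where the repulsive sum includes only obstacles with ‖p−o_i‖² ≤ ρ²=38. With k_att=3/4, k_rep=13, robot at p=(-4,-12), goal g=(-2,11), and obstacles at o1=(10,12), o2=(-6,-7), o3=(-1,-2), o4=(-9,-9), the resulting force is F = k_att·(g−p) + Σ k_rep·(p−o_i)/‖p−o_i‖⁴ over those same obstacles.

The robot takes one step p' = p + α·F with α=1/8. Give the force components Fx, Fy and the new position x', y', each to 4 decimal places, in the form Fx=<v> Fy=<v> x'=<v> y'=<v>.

Fx=1.5871 Fy=17.1390 x'=-3.8016 y'=-9.8576

F_att = 3/4·(g−p) = 3/4·(2,23) = (1.5000,17.2500)
o1: d²=772 > ρ²=38 → inactive
o2: d²=29 ≤ ρ²=38; F_rep = 13·(2,-5)/29² = (0.0309,-0.0773)
o3: d²=109 > ρ²=38 → inactive
o4: d²=34 ≤ ρ²=38; F_rep = 13·(5,-3)/34² = (0.0562,-0.0337)
F = F_att + ΣF_rep = (1.5871,17.1390)
p' = p + 1/8·F = (-3.8016,-9.8576)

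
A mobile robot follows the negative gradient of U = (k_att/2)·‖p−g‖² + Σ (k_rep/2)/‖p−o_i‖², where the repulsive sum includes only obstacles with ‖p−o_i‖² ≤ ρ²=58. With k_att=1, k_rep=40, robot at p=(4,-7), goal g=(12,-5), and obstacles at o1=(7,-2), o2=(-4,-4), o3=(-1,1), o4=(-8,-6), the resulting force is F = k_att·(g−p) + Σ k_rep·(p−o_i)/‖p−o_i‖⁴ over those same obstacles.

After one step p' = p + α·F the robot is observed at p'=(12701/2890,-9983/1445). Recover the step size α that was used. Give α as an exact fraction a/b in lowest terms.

α = 1/20

F_att = 1·(g−p) = 1·(8,2) = (8.0000,2.0000)
o1: d²=34 ≤ ρ²=58; F_rep = 40·(-3,-5)/34² = (-0.1038,-0.1730)
o2: d²=73 > ρ²=58 → inactive
o3: d²=89 > ρ²=58 → inactive
o4: d²=145 > ρ²=58 → inactive
F = F_att + ΣF_rep = (7.8962,1.8270)
Δp = p'−p = (0.3948,0.0913); α = Δx/Fx = (1141/2890) / (2282/289) = 1/20
check: Δy/Fy = (132/1445) / (528/289) = 1/20 ✓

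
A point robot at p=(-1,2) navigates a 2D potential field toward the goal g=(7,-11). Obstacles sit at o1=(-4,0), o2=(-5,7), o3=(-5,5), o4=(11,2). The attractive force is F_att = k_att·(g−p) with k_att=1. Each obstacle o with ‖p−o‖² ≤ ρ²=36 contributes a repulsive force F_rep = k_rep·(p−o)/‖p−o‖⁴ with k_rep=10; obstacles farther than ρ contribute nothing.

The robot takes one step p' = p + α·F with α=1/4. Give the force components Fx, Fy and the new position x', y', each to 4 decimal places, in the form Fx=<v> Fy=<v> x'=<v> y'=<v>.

Fx=8.2415 Fy=-12.9297 x'=1.0604 y'=-1.2324

F_att = 1·(g−p) = 1·(8,-13) = (8.0000,-13.0000)
o1: d²=13 ≤ ρ²=36; F_rep = 10·(3,2)/13² = (0.1775,0.1183)
o2: d²=41 > ρ²=36 → inactive
o3: d²=25 ≤ ρ²=36; F_rep = 10·(4,-3)/25² = (0.0640,-0.0480)
o4: d²=144 > ρ²=36 → inactive
F = F_att + ΣF_rep = (8.2415,-12.9297)
p' = p + 1/4·F = (1.0604,-1.2324)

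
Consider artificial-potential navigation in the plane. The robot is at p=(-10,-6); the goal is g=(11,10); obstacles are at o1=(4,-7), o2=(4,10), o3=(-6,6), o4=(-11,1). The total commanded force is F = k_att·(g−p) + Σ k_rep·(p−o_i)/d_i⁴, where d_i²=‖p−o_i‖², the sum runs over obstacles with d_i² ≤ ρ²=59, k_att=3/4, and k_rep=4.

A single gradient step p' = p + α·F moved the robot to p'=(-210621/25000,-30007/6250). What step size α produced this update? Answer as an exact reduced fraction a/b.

α = 1/10

F_att = 3/4·(g−p) = 3/4·(21,16) = (15.7500,12.0000)
o1: d²=197 > ρ²=59 → inactive
o2: d²=452 > ρ²=59 → inactive
o3: d²=160 > ρ²=59 → inactive
o4: d²=50 ≤ ρ²=59; F_rep = 4·(1,-7)/50² = (0.0016,-0.0112)
F = F_att + ΣF_rep = (15.7516,11.9888)
Δp = p'−p = (1.5752,1.1989); α = Δx/Fx = (39379/25000) / (39379/2500) = 1/10
check: Δy/Fy = (7493/6250) / (7493/625) = 1/10 ✓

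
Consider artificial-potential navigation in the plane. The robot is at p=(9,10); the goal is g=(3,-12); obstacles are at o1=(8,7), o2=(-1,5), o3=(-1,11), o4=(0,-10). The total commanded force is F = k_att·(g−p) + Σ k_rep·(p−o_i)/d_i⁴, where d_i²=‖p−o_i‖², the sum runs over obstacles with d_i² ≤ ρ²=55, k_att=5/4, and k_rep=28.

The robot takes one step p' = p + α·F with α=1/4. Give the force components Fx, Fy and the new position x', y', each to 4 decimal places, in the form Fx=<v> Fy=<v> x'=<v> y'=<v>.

Fx=-7.2200 Fy=-26.6600 x'=7.1950 y'=3.3350

F_att = 5/4·(g−p) = 5/4·(-6,-22) = (-7.5000,-27.5000)
o1: d²=10 ≤ ρ²=55; F_rep = 28·(1,3)/10² = (0.2800,0.8400)
o2: d²=125 > ρ²=55 → inactive
o3: d²=101 > ρ²=55 → inactive
o4: d²=481 > ρ²=55 → inactive
F = F_att + ΣF_rep = (-7.2200,-26.6600)
p' = p + 1/4·F = (7.1950,3.3350)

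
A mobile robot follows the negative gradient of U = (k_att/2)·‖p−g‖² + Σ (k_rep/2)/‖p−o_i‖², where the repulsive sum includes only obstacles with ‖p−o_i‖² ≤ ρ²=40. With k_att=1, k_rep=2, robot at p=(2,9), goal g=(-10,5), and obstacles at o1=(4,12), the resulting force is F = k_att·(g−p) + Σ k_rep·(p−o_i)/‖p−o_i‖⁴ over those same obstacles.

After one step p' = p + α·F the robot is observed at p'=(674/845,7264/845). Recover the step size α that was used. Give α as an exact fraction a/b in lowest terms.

α = 1/10

F_att = 1·(g−p) = 1·(-12,-4) = (-12.0000,-4.0000)
o1: d²=13 ≤ ρ²=40; F_rep = 2·(-2,-3)/13² = (-0.0237,-0.0355)
F = F_att + ΣF_rep = (-12.0237,-4.0355)
Δp = p'−p = (-1.2024,-0.4036); α = Δx/Fx = (-1016/845) / (-2032/169) = 1/10
check: Δy/Fy = (-341/845) / (-682/169) = 1/10 ✓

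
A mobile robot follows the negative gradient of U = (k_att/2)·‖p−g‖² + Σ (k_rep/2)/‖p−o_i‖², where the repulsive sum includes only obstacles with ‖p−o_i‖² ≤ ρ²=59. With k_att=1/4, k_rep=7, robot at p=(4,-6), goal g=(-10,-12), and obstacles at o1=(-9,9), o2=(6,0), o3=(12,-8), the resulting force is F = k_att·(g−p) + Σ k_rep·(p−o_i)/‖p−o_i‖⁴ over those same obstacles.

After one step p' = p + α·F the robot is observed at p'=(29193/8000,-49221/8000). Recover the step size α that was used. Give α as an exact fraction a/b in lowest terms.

α = 1/10

F_att = 1/4·(g−p) = 1/4·(-14,-6) = (-3.5000,-1.5000)
o1: d²=394 > ρ²=59 → inactive
o2: d²=40 ≤ ρ²=59; F_rep = 7·(-2,-6)/40² = (-0.0088,-0.0262)
o3: d²=68 > ρ²=59 → inactive
F = F_att + ΣF_rep = (-3.5088,-1.5263)
Δp = p'−p = (-0.3509,-0.1526); α = Δx/Fx = (-2807/8000) / (-2807/800) = 1/10
check: Δy/Fy = (-1221/8000) / (-1221/800) = 1/10 ✓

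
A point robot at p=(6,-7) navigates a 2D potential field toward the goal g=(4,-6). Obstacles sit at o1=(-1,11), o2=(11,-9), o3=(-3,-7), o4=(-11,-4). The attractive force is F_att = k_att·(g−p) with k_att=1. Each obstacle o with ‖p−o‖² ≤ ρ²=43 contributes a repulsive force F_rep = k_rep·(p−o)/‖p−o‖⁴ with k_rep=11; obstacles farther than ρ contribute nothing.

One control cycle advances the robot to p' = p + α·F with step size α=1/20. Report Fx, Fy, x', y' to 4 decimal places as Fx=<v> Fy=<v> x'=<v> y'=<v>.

F_att = 1·(g−p) = 1·(-2,1) = (-2.0000,1.0000)
o1: d²=373 > ρ²=43 → inactive
o2: d²=29 ≤ ρ²=43; F_rep = 11·(-5,2)/29² = (-0.0654,0.0262)
o3: d²=81 > ρ²=43 → inactive
o4: d²=298 > ρ²=43 → inactive
F = F_att + ΣF_rep = (-2.0654,1.0262)
p' = p + 1/20·F = (5.8967,-6.9487)

Fx=-2.0654 Fy=1.0262 x'=5.8967 y'=-6.9487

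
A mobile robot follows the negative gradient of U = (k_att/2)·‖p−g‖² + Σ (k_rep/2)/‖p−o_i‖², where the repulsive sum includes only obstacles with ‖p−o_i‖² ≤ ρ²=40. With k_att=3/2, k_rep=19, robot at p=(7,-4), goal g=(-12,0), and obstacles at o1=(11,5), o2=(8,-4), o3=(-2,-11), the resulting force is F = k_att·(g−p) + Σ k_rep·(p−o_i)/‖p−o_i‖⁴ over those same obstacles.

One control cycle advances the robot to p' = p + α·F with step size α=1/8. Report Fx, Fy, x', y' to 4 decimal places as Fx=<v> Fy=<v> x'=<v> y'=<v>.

Fx=-47.5000 Fy=6.0000 x'=1.0625 y'=-3.2500

F_att = 3/2·(g−p) = 3/2·(-19,4) = (-28.5000,6.0000)
o1: d²=97 > ρ²=40 → inactive
o2: d²=1 ≤ ρ²=40; F_rep = 19·(-1,0)/1² = (-19.0000,0.0000)
o3: d²=130 > ρ²=40 → inactive
F = F_att + ΣF_rep = (-47.5000,6.0000)
p' = p + 1/8·F = (1.0625,-3.2500)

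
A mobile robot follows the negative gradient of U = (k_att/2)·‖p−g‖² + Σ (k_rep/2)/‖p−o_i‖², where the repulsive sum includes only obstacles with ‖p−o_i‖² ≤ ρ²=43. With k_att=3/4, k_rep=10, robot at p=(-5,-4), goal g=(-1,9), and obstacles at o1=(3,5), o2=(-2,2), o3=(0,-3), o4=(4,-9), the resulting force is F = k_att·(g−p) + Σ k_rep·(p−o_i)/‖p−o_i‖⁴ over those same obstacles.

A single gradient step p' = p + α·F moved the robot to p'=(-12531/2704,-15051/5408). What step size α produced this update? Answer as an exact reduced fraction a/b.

F_att = 3/4·(g−p) = 3/4·(4,13) = (3.0000,9.7500)
o1: d²=145 > ρ²=43 → inactive
o2: d²=45 > ρ²=43 → inactive
o3: d²=26 ≤ ρ²=43; F_rep = 10·(-5,-1)/26² = (-0.0740,-0.0148)
o4: d²=106 > ρ²=43 → inactive
F = F_att + ΣF_rep = (2.9260,9.7352)
Δp = p'−p = (0.3658,1.2169); α = Δx/Fx = (989/2704) / (989/338) = 1/8
check: Δy/Fy = (6581/5408) / (6581/676) = 1/8 ✓

α = 1/8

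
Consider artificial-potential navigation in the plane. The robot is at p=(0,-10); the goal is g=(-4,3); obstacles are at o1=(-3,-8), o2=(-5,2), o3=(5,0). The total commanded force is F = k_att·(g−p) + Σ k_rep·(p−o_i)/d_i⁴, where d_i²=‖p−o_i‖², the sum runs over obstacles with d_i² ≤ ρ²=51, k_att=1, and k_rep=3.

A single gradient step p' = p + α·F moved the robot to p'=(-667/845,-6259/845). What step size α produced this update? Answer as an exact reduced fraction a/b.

F_att = 1·(g−p) = 1·(-4,13) = (-4.0000,13.0000)
o1: d²=13 ≤ ρ²=51; F_rep = 3·(3,-2)/13² = (0.0533,-0.0355)
o2: d²=169 > ρ²=51 → inactive
o3: d²=125 > ρ²=51 → inactive
F = F_att + ΣF_rep = (-3.9467,12.9645)
Δp = p'−p = (-0.7893,2.5929); α = Δx/Fx = (-667/845) / (-667/169) = 1/5
check: Δy/Fy = (2191/845) / (2191/169) = 1/5 ✓

α = 1/5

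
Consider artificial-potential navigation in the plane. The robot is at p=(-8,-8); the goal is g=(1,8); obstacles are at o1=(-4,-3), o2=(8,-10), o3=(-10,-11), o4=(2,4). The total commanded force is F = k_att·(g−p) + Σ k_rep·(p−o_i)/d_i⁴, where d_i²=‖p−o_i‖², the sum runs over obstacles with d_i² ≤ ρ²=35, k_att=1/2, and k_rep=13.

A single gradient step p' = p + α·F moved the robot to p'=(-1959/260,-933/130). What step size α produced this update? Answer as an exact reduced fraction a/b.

F_att = 1/2·(g−p) = 1/2·(9,16) = (4.5000,8.0000)
o1: d²=41 > ρ²=35 → inactive
o2: d²=260 > ρ²=35 → inactive
o3: d²=13 ≤ ρ²=35; F_rep = 13·(2,3)/13² = (0.1538,0.2308)
o4: d²=244 > ρ²=35 → inactive
F = F_att + ΣF_rep = (4.6538,8.2308)
Δp = p'−p = (0.4654,0.8231); α = Δx/Fx = (121/260) / (121/26) = 1/10
check: Δy/Fy = (107/130) / (107/13) = 1/10 ✓

α = 1/10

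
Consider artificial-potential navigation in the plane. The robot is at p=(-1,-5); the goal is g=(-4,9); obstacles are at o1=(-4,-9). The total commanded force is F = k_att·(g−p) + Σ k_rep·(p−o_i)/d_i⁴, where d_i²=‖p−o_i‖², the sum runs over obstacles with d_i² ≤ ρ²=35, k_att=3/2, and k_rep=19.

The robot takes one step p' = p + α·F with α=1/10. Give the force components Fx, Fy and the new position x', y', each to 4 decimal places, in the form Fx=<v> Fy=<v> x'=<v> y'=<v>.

F_att = 3/2·(g−p) = 3/2·(-3,14) = (-4.5000,21.0000)
o1: d²=25 ≤ ρ²=35; F_rep = 19·(3,4)/25² = (0.0912,0.1216)
F = F_att + ΣF_rep = (-4.4088,21.1216)
p' = p + 1/10·F = (-1.4409,-2.8878)

Fx=-4.4088 Fy=21.1216 x'=-1.4409 y'=-2.8878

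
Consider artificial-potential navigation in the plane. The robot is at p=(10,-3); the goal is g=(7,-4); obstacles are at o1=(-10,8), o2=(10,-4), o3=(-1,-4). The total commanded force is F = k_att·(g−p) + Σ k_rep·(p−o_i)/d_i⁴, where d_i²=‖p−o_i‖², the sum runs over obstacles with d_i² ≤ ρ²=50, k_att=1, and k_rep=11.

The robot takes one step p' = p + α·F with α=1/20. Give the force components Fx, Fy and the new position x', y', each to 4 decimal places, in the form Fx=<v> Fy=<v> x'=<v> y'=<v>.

F_att = 1·(g−p) = 1·(-3,-1) = (-3.0000,-1.0000)
o1: d²=521 > ρ²=50 → inactive
o2: d²=1 ≤ ρ²=50; F_rep = 11·(0,1)/1² = (0.0000,11.0000)
o3: d²=122 > ρ²=50 → inactive
F = F_att + ΣF_rep = (-3.0000,10.0000)
p' = p + 1/20·F = (9.8500,-2.5000)

Fx=-3.0000 Fy=10.0000 x'=9.8500 y'=-2.5000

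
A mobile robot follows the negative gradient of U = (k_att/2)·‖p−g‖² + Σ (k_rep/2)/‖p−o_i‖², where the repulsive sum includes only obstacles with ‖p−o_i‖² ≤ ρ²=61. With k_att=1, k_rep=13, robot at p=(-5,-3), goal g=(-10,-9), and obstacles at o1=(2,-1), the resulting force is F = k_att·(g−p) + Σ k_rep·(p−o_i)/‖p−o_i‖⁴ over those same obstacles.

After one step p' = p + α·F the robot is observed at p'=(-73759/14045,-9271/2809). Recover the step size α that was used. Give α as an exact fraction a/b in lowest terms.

F_att = 1·(g−p) = 1·(-5,-6) = (-5.0000,-6.0000)
o1: d²=53 ≤ ρ²=61; F_rep = 13·(-7,-2)/53² = (-0.0324,-0.0093)
F = F_att + ΣF_rep = (-5.0324,-6.0093)
Δp = p'−p = (-0.2516,-0.3005); α = Δx/Fx = (-3534/14045) / (-14136/2809) = 1/20
check: Δy/Fy = (-844/2809) / (-16880/2809) = 1/20 ✓

α = 1/20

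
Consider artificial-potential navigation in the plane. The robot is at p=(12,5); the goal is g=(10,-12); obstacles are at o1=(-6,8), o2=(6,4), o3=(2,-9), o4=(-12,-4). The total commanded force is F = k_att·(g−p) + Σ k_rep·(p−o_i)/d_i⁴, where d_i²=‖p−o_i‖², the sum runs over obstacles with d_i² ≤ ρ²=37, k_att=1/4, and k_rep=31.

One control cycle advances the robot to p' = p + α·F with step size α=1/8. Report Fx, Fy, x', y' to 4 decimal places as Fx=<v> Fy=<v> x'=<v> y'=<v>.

Fx=-0.3641 Fy=-4.2274 x'=11.9545 y'=4.4716

F_att = 1/4·(g−p) = 1/4·(-2,-17) = (-0.5000,-4.2500)
o1: d²=333 > ρ²=37 → inactive
o2: d²=37 ≤ ρ²=37; F_rep = 31·(6,1)/37² = (0.1359,0.0226)
o3: d²=296 > ρ²=37 → inactive
o4: d²=657 > ρ²=37 → inactive
F = F_att + ΣF_rep = (-0.3641,-4.2274)
p' = p + 1/8·F = (11.9545,4.4716)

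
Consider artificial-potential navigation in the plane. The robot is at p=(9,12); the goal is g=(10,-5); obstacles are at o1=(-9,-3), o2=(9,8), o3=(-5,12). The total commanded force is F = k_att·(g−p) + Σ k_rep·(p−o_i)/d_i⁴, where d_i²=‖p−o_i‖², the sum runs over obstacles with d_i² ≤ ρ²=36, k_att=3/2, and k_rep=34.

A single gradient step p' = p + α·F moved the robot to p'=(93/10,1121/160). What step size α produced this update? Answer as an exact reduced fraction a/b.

α = 1/5

F_att = 3/2·(g−p) = 3/2·(1,-17) = (1.5000,-25.5000)
o1: d²=549 > ρ²=36 → inactive
o2: d²=16 ≤ ρ²=36; F_rep = 34·(0,4)/16² = (0.0000,0.5312)
o3: d²=196 > ρ²=36 → inactive
F = F_att + ΣF_rep = (1.5000,-24.9688)
Δp = p'−p = (0.3000,-4.9938); α = Δx/Fx = (3/10) / (3/2) = 1/5
check: Δy/Fy = (-799/160) / (-799/32) = 1/5 ✓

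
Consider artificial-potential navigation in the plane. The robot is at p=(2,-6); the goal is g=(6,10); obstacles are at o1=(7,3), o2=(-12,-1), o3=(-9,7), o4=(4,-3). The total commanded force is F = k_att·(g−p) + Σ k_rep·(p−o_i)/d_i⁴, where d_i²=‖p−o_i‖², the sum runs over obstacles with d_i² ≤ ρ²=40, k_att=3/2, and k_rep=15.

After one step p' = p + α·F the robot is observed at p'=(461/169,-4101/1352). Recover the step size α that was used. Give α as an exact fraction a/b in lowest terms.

F_att = 3/2·(g−p) = 3/2·(4,16) = (6.0000,24.0000)
o1: d²=106 > ρ²=40 → inactive
o2: d²=221 > ρ²=40 → inactive
o3: d²=290 > ρ²=40 → inactive
o4: d²=13 ≤ ρ²=40; F_rep = 15·(-2,-3)/13² = (-0.1775,-0.2663)
F = F_att + ΣF_rep = (5.8225,23.7337)
Δp = p'−p = (0.7278,2.9667); α = Δx/Fx = (123/169) / (984/169) = 1/8
check: Δy/Fy = (4011/1352) / (4011/169) = 1/8 ✓

α = 1/8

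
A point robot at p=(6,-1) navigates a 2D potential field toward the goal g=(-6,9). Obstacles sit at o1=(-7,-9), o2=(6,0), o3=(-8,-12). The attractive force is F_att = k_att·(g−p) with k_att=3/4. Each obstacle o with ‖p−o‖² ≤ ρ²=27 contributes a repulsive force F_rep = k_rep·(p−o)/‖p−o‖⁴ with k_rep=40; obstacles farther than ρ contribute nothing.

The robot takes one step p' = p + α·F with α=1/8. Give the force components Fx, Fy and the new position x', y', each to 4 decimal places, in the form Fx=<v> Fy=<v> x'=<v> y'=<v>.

Fx=-9.0000 Fy=-32.5000 x'=4.8750 y'=-5.0625

F_att = 3/4·(g−p) = 3/4·(-12,10) = (-9.0000,7.5000)
o1: d²=233 > ρ²=27 → inactive
o2: d²=1 ≤ ρ²=27; F_rep = 40·(0,-1)/1² = (0.0000,-40.0000)
o3: d²=317 > ρ²=27 → inactive
F = F_att + ΣF_rep = (-9.0000,-32.5000)
p' = p + 1/8·F = (4.8750,-5.0625)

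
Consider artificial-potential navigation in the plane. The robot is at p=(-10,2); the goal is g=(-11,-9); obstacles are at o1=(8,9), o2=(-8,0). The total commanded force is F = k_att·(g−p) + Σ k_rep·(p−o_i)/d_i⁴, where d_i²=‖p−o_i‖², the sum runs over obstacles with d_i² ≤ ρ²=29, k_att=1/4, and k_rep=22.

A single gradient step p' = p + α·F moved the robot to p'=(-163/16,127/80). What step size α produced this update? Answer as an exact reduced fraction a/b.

F_att = 1/4·(g−p) = 1/4·(-1,-11) = (-0.2500,-2.7500)
o1: d²=373 > ρ²=29 → inactive
o2: d²=8 ≤ ρ²=29; F_rep = 22·(-2,2)/8² = (-0.6875,0.6875)
F = F_att + ΣF_rep = (-0.9375,-2.0625)
Δp = p'−p = (-0.1875,-0.4125); α = Δx/Fx = (-3/16) / (-15/16) = 1/5
check: Δy/Fy = (-33/80) / (-33/16) = 1/5 ✓

α = 1/5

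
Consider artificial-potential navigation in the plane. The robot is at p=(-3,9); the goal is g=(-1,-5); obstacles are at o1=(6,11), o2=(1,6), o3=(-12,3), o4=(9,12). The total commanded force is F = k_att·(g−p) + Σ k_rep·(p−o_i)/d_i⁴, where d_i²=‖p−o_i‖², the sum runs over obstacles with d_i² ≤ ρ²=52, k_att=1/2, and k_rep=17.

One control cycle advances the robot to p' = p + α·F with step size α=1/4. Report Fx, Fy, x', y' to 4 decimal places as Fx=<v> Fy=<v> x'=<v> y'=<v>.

F_att = 1/2·(g−p) = 1/2·(2,-14) = (1.0000,-7.0000)
o1: d²=85 > ρ²=52 → inactive
o2: d²=25 ≤ ρ²=52; F_rep = 17·(-4,3)/25² = (-0.1088,0.0816)
o3: d²=117 > ρ²=52 → inactive
o4: d²=153 > ρ²=52 → inactive
F = F_att + ΣF_rep = (0.8912,-6.9184)
p' = p + 1/4·F = (-2.7772,7.2704)

Fx=0.8912 Fy=-6.9184 x'=-2.7772 y'=7.2704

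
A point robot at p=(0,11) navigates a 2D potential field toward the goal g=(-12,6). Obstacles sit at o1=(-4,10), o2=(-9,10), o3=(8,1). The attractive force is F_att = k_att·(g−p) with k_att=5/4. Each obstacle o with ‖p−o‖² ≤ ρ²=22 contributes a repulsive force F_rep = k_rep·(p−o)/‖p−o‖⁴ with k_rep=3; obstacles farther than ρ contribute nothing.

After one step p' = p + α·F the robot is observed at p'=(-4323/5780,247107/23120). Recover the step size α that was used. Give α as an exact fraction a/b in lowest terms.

F_att = 5/4·(g−p) = 5/4·(-12,-5) = (-15.0000,-6.2500)
o1: d²=17 ≤ ρ²=22; F_rep = 3·(4,1)/17² = (0.0415,0.0104)
o2: d²=82 > ρ²=22 → inactive
o3: d²=164 > ρ²=22 → inactive
F = F_att + ΣF_rep = (-14.9585,-6.2396)
Δp = p'−p = (-0.7479,-0.3120); α = Δx/Fx = (-4323/5780) / (-4323/289) = 1/20
check: Δy/Fy = (-7213/23120) / (-7213/1156) = 1/20 ✓

α = 1/20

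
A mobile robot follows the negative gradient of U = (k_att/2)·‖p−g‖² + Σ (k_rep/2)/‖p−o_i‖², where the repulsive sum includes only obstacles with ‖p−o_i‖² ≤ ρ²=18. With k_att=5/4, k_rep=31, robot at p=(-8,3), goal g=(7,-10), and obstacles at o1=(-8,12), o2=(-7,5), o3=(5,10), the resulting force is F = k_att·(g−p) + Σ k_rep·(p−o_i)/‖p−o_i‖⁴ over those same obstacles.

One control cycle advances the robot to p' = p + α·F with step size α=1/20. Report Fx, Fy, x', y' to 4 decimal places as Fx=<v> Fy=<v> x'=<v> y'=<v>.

F_att = 5/4·(g−p) = 5/4·(15,-13) = (18.7500,-16.2500)
o1: d²=81 > ρ²=18 → inactive
o2: d²=5 ≤ ρ²=18; F_rep = 31·(-1,-2)/5² = (-1.2400,-2.4800)
o3: d²=218 > ρ²=18 → inactive
F = F_att + ΣF_rep = (17.5100,-18.7300)
p' = p + 1/20·F = (-7.1245,2.0635)

Fx=17.5100 Fy=-18.7300 x'=-7.1245 y'=2.0635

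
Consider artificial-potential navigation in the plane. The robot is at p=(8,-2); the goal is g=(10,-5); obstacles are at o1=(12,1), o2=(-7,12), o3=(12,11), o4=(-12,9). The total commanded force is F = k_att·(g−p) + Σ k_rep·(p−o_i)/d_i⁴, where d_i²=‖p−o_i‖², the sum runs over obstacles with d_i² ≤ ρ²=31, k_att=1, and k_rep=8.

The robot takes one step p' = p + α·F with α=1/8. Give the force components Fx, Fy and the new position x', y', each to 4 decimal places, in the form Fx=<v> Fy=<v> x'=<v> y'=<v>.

F_att = 1·(g−p) = 1·(2,-3) = (2.0000,-3.0000)
o1: d²=25 ≤ ρ²=31; F_rep = 8·(-4,-3)/25² = (-0.0512,-0.0384)
o2: d²=421 > ρ²=31 → inactive
o3: d²=185 > ρ²=31 → inactive
o4: d²=521 > ρ²=31 → inactive
F = F_att + ΣF_rep = (1.9488,-3.0384)
p' = p + 1/8·F = (8.2436,-2.3798)

Fx=1.9488 Fy=-3.0384 x'=8.2436 y'=-2.3798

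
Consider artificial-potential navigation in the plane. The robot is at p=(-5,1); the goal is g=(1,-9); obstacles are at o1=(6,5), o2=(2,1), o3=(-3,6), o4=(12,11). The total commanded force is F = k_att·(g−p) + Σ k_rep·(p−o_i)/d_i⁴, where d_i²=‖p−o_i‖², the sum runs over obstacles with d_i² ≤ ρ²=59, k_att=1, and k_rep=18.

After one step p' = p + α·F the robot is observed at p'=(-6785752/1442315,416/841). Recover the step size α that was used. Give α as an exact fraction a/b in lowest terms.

F_att = 1·(g−p) = 1·(6,-10) = (6.0000,-10.0000)
o1: d²=137 > ρ²=59 → inactive
o2: d²=49 ≤ ρ²=59; F_rep = 18·(-7,0)/49² = (-0.0525,0.0000)
o3: d²=29 ≤ ρ²=59; F_rep = 18·(-2,-5)/29² = (-0.0428,-0.1070)
o4: d²=389 > ρ²=59 → inactive
F = F_att + ΣF_rep = (5.9047,-10.1070)
Δp = p'−p = (0.2952,-0.5054); α = Δx/Fx = (425823/1442315) / (1703292/288463) = 1/20
check: Δy/Fy = (-425/841) / (-8500/841) = 1/20 ✓

α = 1/20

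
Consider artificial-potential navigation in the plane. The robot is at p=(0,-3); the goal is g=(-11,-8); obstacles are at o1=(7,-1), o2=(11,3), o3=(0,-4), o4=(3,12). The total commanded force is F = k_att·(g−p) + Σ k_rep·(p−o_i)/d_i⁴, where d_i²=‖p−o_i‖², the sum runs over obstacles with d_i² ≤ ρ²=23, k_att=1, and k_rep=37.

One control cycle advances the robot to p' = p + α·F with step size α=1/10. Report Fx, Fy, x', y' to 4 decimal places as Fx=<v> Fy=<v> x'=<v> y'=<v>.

Fx=-11.0000 Fy=32.0000 x'=-1.1000 y'=0.2000

F_att = 1·(g−p) = 1·(-11,-5) = (-11.0000,-5.0000)
o1: d²=53 > ρ²=23 → inactive
o2: d²=157 > ρ²=23 → inactive
o3: d²=1 ≤ ρ²=23; F_rep = 37·(0,1)/1² = (0.0000,37.0000)
o4: d²=234 > ρ²=23 → inactive
F = F_att + ΣF_rep = (-11.0000,32.0000)
p' = p + 1/10·F = (-1.1000,0.2000)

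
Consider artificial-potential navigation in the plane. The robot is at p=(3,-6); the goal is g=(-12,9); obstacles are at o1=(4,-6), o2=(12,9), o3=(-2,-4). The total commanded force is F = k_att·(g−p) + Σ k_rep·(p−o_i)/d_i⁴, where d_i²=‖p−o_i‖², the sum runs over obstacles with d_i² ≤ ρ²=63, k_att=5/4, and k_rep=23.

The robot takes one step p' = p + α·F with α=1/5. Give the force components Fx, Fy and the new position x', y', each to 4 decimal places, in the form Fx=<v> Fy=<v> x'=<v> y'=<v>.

F_att = 5/4·(g−p) = 5/4·(-15,15) = (-18.7500,18.7500)
o1: d²=1 ≤ ρ²=63; F_rep = 23·(-1,0)/1² = (-23.0000,0.0000)
o2: d²=306 > ρ²=63 → inactive
o3: d²=29 ≤ ρ²=63; F_rep = 23·(5,-2)/29² = (0.1367,-0.0547)
F = F_att + ΣF_rep = (-41.6133,18.6953)
p' = p + 1/5·F = (-5.3227,-2.2609)

Fx=-41.6133 Fy=18.6953 x'=-5.3227 y'=-2.2609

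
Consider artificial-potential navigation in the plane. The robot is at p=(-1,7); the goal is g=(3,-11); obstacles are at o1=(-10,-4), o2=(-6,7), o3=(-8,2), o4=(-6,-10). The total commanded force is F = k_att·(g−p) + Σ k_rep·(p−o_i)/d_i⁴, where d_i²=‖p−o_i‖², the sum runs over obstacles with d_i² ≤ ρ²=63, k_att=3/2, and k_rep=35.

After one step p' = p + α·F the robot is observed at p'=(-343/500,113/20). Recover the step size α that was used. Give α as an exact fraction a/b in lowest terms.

F_att = 3/2·(g−p) = 3/2·(4,-18) = (6.0000,-27.0000)
o1: d²=202 > ρ²=63 → inactive
o2: d²=25 ≤ ρ²=63; F_rep = 35·(5,0)/25² = (0.2800,0.0000)
o3: d²=74 > ρ²=63 → inactive
o4: d²=314 > ρ²=63 → inactive
F = F_att + ΣF_rep = (6.2800,-27.0000)
Δp = p'−p = (0.3140,-1.3500); α = Δx/Fx = (157/500) / (157/25) = 1/20
check: Δy/Fy = (-27/20) / (-27) = 1/20 ✓

α = 1/20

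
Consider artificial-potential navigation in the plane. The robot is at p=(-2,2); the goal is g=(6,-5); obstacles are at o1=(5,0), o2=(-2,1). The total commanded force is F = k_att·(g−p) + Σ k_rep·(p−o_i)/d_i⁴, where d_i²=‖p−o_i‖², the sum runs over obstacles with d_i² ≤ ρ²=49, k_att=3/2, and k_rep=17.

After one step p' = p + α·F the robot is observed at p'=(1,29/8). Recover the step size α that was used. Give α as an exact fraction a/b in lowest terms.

F_att = 3/2·(g−p) = 3/2·(8,-7) = (12.0000,-10.5000)
o1: d²=53 > ρ²=49 → inactive
o2: d²=1 ≤ ρ²=49; F_rep = 17·(0,1)/1² = (0.0000,17.0000)
F = F_att + ΣF_rep = (12.0000,6.5000)
Δp = p'−p = (3.0000,1.6250); α = Δx/Fx = (3) / (12) = 1/4
check: Δy/Fy = (13/8) / (13/2) = 1/4 ✓

α = 1/4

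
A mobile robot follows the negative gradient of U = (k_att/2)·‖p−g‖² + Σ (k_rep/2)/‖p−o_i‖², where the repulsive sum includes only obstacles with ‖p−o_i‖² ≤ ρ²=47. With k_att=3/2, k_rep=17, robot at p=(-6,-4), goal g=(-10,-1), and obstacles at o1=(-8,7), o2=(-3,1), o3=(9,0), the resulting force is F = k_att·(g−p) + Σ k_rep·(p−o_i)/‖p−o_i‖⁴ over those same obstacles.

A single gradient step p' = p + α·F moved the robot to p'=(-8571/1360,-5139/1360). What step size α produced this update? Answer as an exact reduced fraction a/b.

F_att = 3/2·(g−p) = 3/2·(-4,3) = (-6.0000,4.5000)
o1: d²=125 > ρ²=47 → inactive
o2: d²=34 ≤ ρ²=47; F_rep = 17·(-3,-5)/34² = (-0.0441,-0.0735)
o3: d²=241 > ρ²=47 → inactive
F = F_att + ΣF_rep = (-6.0441,4.4265)
Δp = p'−p = (-0.3022,0.2213); α = Δx/Fx = (-411/1360) / (-411/68) = 1/20
check: Δy/Fy = (301/1360) / (301/68) = 1/20 ✓

α = 1/20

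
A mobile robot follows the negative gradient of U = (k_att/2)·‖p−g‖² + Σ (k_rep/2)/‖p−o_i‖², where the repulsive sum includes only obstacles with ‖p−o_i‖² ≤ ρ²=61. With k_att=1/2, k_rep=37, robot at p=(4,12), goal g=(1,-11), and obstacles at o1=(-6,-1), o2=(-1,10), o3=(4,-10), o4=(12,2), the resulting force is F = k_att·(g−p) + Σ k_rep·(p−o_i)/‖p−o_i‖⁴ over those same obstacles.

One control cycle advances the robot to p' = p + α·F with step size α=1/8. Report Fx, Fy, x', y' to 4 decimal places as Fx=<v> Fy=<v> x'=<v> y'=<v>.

Fx=-1.2800 Fy=-11.4120 x'=3.8400 y'=10.5735

F_att = 1/2·(g−p) = 1/2·(-3,-23) = (-1.5000,-11.5000)
o1: d²=269 > ρ²=61 → inactive
o2: d²=29 ≤ ρ²=61; F_rep = 37·(5,2)/29² = (0.2200,0.0880)
o3: d²=484 > ρ²=61 → inactive
o4: d²=164 > ρ²=61 → inactive
F = F_att + ΣF_rep = (-1.2800,-11.4120)
p' = p + 1/8·F = (3.8400,10.5735)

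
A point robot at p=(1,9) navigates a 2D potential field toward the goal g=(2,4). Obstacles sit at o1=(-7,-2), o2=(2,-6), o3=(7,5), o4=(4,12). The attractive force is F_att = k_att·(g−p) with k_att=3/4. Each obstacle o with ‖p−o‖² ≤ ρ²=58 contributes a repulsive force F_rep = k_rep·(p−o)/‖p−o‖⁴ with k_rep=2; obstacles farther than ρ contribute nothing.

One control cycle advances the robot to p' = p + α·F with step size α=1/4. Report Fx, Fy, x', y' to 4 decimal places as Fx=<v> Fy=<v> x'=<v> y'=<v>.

F_att = 3/4·(g−p) = 3/4·(1,-5) = (0.7500,-3.7500)
o1: d²=185 > ρ²=58 → inactive
o2: d²=226 > ρ²=58 → inactive
o3: d²=52 ≤ ρ²=58; F_rep = 2·(-6,4)/52² = (-0.0044,0.0030)
o4: d²=18 ≤ ρ²=58; F_rep = 2·(-3,-3)/18² = (-0.0185,-0.0185)
F = F_att + ΣF_rep = (0.7270,-3.7656)
p' = p + 1/4·F = (1.1818,8.0586)

Fx=0.7270 Fy=-3.7656 x'=1.1818 y'=8.0586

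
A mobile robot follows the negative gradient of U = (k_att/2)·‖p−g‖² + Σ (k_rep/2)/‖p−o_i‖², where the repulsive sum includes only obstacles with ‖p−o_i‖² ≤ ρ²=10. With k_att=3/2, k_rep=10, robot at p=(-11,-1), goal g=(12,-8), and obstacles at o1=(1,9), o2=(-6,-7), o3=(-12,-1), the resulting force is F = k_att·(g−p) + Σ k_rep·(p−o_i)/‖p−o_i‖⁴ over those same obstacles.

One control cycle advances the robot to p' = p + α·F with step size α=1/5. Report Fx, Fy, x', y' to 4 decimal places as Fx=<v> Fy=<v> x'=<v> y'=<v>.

Fx=44.5000 Fy=-10.5000 x'=-2.1000 y'=-3.1000

F_att = 3/2·(g−p) = 3/2·(23,-7) = (34.5000,-10.5000)
o1: d²=244 > ρ²=10 → inactive
o2: d²=61 > ρ²=10 → inactive
o3: d²=1 ≤ ρ²=10; F_rep = 10·(1,0)/1² = (10.0000,0.0000)
F = F_att + ΣF_rep = (44.5000,-10.5000)
p' = p + 1/5·F = (-2.1000,-3.1000)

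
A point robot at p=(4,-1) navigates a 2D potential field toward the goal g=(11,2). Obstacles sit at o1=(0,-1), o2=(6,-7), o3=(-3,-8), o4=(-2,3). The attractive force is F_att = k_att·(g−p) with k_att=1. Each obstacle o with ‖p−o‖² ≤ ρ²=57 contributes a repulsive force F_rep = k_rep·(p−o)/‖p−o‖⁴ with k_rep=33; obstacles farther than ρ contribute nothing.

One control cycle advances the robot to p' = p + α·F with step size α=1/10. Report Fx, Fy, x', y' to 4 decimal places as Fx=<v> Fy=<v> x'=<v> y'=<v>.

F_att = 1·(g−p) = 1·(7,3) = (7.0000,3.0000)
o1: d²=16 ≤ ρ²=57; F_rep = 33·(4,0)/16² = (0.5156,0.0000)
o2: d²=40 ≤ ρ²=57; F_rep = 33·(-2,6)/40² = (-0.0413,0.1237)
o3: d²=98 > ρ²=57 → inactive
o4: d²=52 ≤ ρ²=57; F_rep = 33·(6,-4)/52² = (0.0732,-0.0488)
F = F_att + ΣF_rep = (7.5476,3.0749)
p' = p + 1/10·F = (4.7548,-0.6925)

Fx=7.5476 Fy=3.0749 x'=4.7548 y'=-0.6925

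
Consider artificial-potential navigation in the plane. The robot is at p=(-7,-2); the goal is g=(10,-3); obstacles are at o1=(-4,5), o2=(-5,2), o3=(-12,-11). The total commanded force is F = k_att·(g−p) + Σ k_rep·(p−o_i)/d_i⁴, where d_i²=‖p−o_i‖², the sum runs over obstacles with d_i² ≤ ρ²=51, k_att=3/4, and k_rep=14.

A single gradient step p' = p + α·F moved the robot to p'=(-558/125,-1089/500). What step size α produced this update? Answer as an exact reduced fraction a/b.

α = 1/5

F_att = 3/4·(g−p) = 3/4·(17,-1) = (12.7500,-0.7500)
o1: d²=58 > ρ²=51 → inactive
o2: d²=20 ≤ ρ²=51; F_rep = 14·(-2,-4)/20² = (-0.0700,-0.1400)
o3: d²=106 > ρ²=51 → inactive
F = F_att + ΣF_rep = (12.6800,-0.8900)
Δp = p'−p = (2.5360,-0.1780); α = Δx/Fx = (317/125) / (317/25) = 1/5
check: Δy/Fy = (-89/500) / (-89/100) = 1/5 ✓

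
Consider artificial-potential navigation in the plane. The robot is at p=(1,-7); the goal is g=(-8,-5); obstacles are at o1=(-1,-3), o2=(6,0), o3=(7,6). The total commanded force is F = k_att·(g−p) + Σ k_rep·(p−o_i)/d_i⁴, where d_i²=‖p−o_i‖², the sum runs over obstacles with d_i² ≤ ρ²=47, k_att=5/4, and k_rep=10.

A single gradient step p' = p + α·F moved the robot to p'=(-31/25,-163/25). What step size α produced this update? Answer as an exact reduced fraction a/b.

F_att = 5/4·(g−p) = 5/4·(-9,2) = (-11.2500,2.5000)
o1: d²=20 ≤ ρ²=47; F_rep = 10·(2,-4)/20² = (0.0500,-0.1000)
o2: d²=74 > ρ²=47 → inactive
o3: d²=205 > ρ²=47 → inactive
F = F_att + ΣF_rep = (-11.2000,2.4000)
Δp = p'−p = (-2.2400,0.4800); α = Δx/Fx = (-56/25) / (-56/5) = 1/5
check: Δy/Fy = (12/25) / (12/5) = 1/5 ✓

α = 1/5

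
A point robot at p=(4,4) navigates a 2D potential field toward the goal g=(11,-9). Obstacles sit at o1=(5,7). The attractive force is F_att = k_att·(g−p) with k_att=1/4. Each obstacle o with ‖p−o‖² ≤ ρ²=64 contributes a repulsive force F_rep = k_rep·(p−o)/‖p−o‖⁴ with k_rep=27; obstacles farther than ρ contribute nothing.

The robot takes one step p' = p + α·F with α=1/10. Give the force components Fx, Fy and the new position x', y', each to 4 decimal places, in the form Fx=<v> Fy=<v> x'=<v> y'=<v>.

Fx=1.4800 Fy=-4.0600 x'=4.1480 y'=3.5940

F_att = 1/4·(g−p) = 1/4·(7,-13) = (1.7500,-3.2500)
o1: d²=10 ≤ ρ²=64; F_rep = 27·(-1,-3)/10² = (-0.2700,-0.8100)
F = F_att + ΣF_rep = (1.4800,-4.0600)
p' = p + 1/10·F = (4.1480,3.5940)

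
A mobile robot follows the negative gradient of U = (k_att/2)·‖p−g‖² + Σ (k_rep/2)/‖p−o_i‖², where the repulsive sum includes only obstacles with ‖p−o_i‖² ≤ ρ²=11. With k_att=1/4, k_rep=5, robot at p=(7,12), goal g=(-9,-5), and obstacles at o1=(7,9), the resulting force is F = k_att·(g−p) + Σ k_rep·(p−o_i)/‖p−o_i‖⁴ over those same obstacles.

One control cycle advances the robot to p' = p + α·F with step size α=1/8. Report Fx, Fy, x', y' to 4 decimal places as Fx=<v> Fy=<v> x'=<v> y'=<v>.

F_att = 1/4·(g−p) = 1/4·(-16,-17) = (-4.0000,-4.2500)
o1: d²=9 ≤ ρ²=11; F_rep = 5·(0,3)/9² = (0.0000,0.1852)
F = F_att + ΣF_rep = (-4.0000,-4.0648)
p' = p + 1/8·F = (6.5000,11.4919)

Fx=-4.0000 Fy=-4.0648 x'=6.5000 y'=11.4919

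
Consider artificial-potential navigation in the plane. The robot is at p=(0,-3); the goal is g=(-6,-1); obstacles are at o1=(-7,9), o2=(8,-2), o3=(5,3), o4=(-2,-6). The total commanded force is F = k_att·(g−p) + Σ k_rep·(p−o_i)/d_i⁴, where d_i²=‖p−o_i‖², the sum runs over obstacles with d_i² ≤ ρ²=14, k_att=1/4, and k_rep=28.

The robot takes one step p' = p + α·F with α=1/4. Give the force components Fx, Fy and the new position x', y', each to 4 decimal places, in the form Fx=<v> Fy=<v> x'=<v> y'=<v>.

F_att = 1/4·(g−p) = 1/4·(-6,2) = (-1.5000,0.5000)
o1: d²=193 > ρ²=14 → inactive
o2: d²=65 > ρ²=14 → inactive
o3: d²=61 > ρ²=14 → inactive
o4: d²=13 ≤ ρ²=14; F_rep = 28·(2,3)/13² = (0.3314,0.4970)
F = F_att + ΣF_rep = (-1.1686,0.9970)
p' = p + 1/4·F = (-0.2922,-2.7507)

Fx=-1.1686 Fy=0.9970 x'=-0.2922 y'=-2.7507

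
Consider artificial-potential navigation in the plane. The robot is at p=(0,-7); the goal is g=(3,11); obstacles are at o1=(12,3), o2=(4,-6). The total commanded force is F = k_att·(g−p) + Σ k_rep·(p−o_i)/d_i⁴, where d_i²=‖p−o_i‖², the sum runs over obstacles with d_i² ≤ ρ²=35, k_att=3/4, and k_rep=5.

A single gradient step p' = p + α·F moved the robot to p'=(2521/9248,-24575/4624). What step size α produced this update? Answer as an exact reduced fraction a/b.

F_att = 3/4·(g−p) = 3/4·(3,18) = (2.2500,13.5000)
o1: d²=244 > ρ²=35 → inactive
o2: d²=17 ≤ ρ²=35; F_rep = 5·(-4,-1)/17² = (-0.0692,-0.0173)
F = F_att + ΣF_rep = (2.1808,13.4827)
Δp = p'−p = (0.2726,1.6853); α = Δx/Fx = (2521/9248) / (2521/1156) = 1/8
check: Δy/Fy = (7793/4624) / (7793/578) = 1/8 ✓

α = 1/8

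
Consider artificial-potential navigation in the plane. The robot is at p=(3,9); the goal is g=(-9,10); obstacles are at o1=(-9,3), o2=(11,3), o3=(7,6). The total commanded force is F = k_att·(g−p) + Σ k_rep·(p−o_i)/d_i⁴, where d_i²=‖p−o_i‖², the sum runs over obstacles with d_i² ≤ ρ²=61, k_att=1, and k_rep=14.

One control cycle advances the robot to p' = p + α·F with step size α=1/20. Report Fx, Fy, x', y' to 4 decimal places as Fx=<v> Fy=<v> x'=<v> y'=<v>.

F_att = 1·(g−p) = 1·(-12,1) = (-12.0000,1.0000)
o1: d²=180 > ρ²=61 → inactive
o2: d²=100 > ρ²=61 → inactive
o3: d²=25 ≤ ρ²=61; F_rep = 14·(-4,3)/25² = (-0.0896,0.0672)
F = F_att + ΣF_rep = (-12.0896,1.0672)
p' = p + 1/20·F = (2.3955,9.0534)

Fx=-12.0896 Fy=1.0672 x'=2.3955 y'=9.0534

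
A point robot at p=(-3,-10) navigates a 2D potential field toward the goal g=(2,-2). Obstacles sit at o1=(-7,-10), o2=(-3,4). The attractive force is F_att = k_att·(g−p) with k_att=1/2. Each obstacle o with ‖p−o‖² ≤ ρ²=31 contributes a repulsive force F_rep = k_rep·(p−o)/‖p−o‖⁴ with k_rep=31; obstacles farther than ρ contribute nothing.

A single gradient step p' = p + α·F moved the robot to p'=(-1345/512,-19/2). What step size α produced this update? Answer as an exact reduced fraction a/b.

α = 1/8

F_att = 1/2·(g−p) = 1/2·(5,8) = (2.5000,4.0000)
o1: d²=16 ≤ ρ²=31; F_rep = 31·(4,0)/16² = (0.4844,0.0000)
o2: d²=196 > ρ²=31 → inactive
F = F_att + ΣF_rep = (2.9844,4.0000)
Δp = p'−p = (0.3730,0.5000); α = Δx/Fx = (191/512) / (191/64) = 1/8
check: Δy/Fy = (1/2) / (4) = 1/8 ✓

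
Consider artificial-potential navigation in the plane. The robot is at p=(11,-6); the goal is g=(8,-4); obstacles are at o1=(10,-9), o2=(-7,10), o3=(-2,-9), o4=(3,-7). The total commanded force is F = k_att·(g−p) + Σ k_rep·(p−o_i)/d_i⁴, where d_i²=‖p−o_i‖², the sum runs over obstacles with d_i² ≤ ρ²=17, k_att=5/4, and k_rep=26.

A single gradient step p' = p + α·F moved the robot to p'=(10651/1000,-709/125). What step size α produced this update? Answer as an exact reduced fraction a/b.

F_att = 5/4·(g−p) = 5/4·(-3,2) = (-3.7500,2.5000)
o1: d²=10 ≤ ρ²=17; F_rep = 26·(1,3)/10² = (0.2600,0.7800)
o2: d²=580 > ρ²=17 → inactive
o3: d²=178 > ρ²=17 → inactive
o4: d²=65 > ρ²=17 → inactive
F = F_att + ΣF_rep = (-3.4900,3.2800)
Δp = p'−p = (-0.3490,0.3280); α = Δx/Fx = (-349/1000) / (-349/100) = 1/10
check: Δy/Fy = (41/125) / (82/25) = 1/10 ✓

α = 1/10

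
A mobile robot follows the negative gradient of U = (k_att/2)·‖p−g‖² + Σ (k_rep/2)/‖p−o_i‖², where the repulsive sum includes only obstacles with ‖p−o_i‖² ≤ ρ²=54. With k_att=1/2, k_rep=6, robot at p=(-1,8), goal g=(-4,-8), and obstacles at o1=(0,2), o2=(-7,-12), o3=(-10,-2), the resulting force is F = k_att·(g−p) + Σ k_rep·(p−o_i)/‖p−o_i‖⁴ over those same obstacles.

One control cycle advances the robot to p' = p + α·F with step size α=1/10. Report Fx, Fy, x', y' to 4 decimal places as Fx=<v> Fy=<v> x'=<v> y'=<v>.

Fx=-1.5044 Fy=-7.9737 x'=-1.1504 y'=7.2026

F_att = 1/2·(g−p) = 1/2·(-3,-16) = (-1.5000,-8.0000)
o1: d²=37 ≤ ρ²=54; F_rep = 6·(-1,6)/37² = (-0.0044,0.0263)
o2: d²=436 > ρ²=54 → inactive
o3: d²=181 > ρ²=54 → inactive
F = F_att + ΣF_rep = (-1.5044,-7.9737)
p' = p + 1/10·F = (-1.1504,7.2026)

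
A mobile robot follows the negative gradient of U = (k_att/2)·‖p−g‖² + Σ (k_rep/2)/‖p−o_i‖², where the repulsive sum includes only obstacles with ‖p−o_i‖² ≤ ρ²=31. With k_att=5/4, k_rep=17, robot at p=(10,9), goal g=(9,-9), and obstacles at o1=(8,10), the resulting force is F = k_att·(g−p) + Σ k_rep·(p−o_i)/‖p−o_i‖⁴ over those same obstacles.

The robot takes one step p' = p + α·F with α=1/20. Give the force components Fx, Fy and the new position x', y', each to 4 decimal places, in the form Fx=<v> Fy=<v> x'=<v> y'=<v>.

Fx=0.1100 Fy=-23.1800 x'=10.0055 y'=7.8410

F_att = 5/4·(g−p) = 5/4·(-1,-18) = (-1.2500,-22.5000)
o1: d²=5 ≤ ρ²=31; F_rep = 17·(2,-1)/5² = (1.3600,-0.6800)
F = F_att + ΣF_rep = (0.1100,-23.1800)
p' = p + 1/20·F = (10.0055,7.8410)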